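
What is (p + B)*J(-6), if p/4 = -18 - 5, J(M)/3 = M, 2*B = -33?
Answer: 1953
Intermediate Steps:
B = -33/2 (B = (½)*(-33) = -33/2 ≈ -16.500)
J(M) = 3*M
p = -92 (p = 4*(-18 - 5) = 4*(-23) = -92)
(p + B)*J(-6) = (-92 - 33/2)*(3*(-6)) = -217/2*(-18) = 1953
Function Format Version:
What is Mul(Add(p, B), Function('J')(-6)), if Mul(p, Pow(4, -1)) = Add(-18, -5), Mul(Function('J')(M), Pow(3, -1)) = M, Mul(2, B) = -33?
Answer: 1953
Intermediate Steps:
B = Rational(-33, 2) (B = Mul(Rational(1, 2), -33) = Rational(-33, 2) ≈ -16.500)
Function('J')(M) = Mul(3, M)
p = -92 (p = Mul(4, Add(-18, -5)) = Mul(4, -23) = -92)
Mul(Add(p, B), Function('J')(-6)) = Mul(Add(-92, Rational(-33, 2)), Mul(3, -6)) = Mul(Rational(-217, 2), -18) = 1953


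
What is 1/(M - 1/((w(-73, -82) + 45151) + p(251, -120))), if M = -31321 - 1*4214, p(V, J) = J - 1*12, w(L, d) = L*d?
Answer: -51005/1812462676 ≈ -2.8141e-5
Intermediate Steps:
p(V, J) = -12 + J (p(V, J) = J - 12 = -12 + J)
M = -35535 (M = -31321 - 4214 = -35535)
1/(M - 1/((w(-73, -82) + 45151) + p(251, -120))) = 1/(-35535 - 1/((-73*(-82) + 45151) + (-12 - 120))) = 1/(-35535 - 1/((5986 + 45151) - 132)) = 1/(-35535 - 1/(51137 - 132)) = 1/(-35535 - 1/51005) = 1/(-1812462676/51005) = -51005/1812462676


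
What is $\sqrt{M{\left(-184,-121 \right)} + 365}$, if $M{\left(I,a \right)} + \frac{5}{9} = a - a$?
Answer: $\frac{4 \sqrt{205}}{3} \approx 19.09$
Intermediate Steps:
$M{\left(I,a \right)} = - \frac{5}{9}$ ($M{\left(I,a \right)} = - \frac{5}{9} + \left(a - a\right) = - \frac{5}{9} + 0 = - \frac{5}{9}$)
$\sqrt{M{\left(-184,-121 \right)} + 365} = \sqrt{- \frac{5}{9} + 365} = \sqrt{\frac{3280}{9}} = \frac{4 \sqrt{205}}{3}$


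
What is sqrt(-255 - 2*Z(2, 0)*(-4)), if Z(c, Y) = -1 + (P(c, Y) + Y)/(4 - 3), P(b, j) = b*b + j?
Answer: I*sqrt(231) ≈ 15.199*I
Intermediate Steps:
P(b, j) = j + b**2 (P(b, j) = b**2 + j = j + b**2)
Z(c, Y) = -1 + c**2 + 2*Y (Z(c, Y) = -1 + ((Y + c**2) + Y)/(4 - 3) = -1 + (c**2 + 2*Y)/1 = -1 + (c**2 + 2*Y)*1 = -1 + (c**2 + 2*Y) = -1 + c**2 + 2*Y)
sqrt(-255 - 2*Z(2, 0)*(-4)) = sqrt(-255 - 2*(-1 + 2**2 + 2*0)*(-4)) = sqrt(-255 - 2*(-1 + 4 + 0)*(-4)) = sqrt(-255 - 2*3*(-4)) = sqrt(-255 - 6*(-4)) = sqrt(-255 + 24) = sqrt(-231) = I*sqrt(231)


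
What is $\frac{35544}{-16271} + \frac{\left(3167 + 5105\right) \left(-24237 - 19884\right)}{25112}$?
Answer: $- \frac{742412718510}{51074669} \approx -14536.0$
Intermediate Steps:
$\frac{35544}{-16271} + \frac{\left(3167 + 5105\right) \left(-24237 - 19884\right)}{25112} = 35544 \left(- \frac{1}{16271}\right) + 8272 \left(-44121\right) \frac{1}{25112} = - \frac{35544}{16271} - \frac{45621114}{3139} = - \frac{742412718510}{51074669}$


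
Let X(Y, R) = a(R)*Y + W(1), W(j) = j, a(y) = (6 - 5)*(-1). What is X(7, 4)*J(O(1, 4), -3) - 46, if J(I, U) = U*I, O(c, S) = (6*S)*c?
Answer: 386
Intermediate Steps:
a(y) = -1 (a(y) = 1*(-1) = -1)
O(c, S) = 6*S*c
J(I, U) = I*U
X(Y, R) = 1 - Y (X(Y, R) = -Y + 1 = 1 - Y)
X(7, 4)*J(O(1, 4), -3) - 46 = (1 - 1*7)*((6*4*1)*(-3)) - 46 = (1 - 7)*(24*(-3)) - 46 = -6*(-72) - 46 = 432 - 46 = 386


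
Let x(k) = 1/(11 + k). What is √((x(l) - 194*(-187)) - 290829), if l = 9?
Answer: I*√25455095/10 ≈ 504.53*I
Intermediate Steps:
√((x(l) - 194*(-187)) - 290829) = √((1/(11 + 9) - 194*(-187)) - 290829) = √((1/20 + 36278) - 290829) = √(725561/20 - 290829) = √(-5091019/20) = I*√25455095/10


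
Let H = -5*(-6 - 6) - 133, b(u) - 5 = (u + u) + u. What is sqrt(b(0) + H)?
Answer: 2*I*sqrt(17) ≈ 8.2462*I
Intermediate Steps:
b(u) = 5 + 3*u (b(u) = 5 + ((u + u) + u) = 5 + (2*u + u) = 5 + 3*u)
H = -73 (H = -5*(-12) - 133 = 60 - 133 = -73)
sqrt(b(0) + H) = sqrt((5 + 3*0) - 73) = sqrt((5 + 0) - 73) = sqrt(5 - 73) = sqrt(-68) = 2*I*sqrt(17)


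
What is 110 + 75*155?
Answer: 11735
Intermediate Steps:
110 + 75*155 = 110 + 11625 = 11735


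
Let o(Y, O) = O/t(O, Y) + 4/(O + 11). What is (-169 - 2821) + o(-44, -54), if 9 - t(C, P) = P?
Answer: -6816744/2279 ≈ -2991.1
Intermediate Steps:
t(C, P) = 9 - P
o(Y, O) = 4/(11 + O) + O/(9 - Y) (o(Y, O) = O/(9 - Y) + 4/(O + 11) = O/(9 - Y) + 4/(11 + O) = 4/(11 + O) + O/(9 - Y))
(-169 - 2821) + o(-44, -54) = (-169 - 2821) + (-36 - 1*(-54)² - 11*(-54) + 4*(-44))/((-9 - 44)*(11 - 54)) = -2990 + (-36 - 1*2916 + 594 - 176)/(-53*(-43)) = -2990 - 1/53*(-1/43)*(-36 - 2916 + 594 - 176) = -2990 - 1/53*(-1/43)*(-2534) = -2990 - 2534/2279 = -6816744/2279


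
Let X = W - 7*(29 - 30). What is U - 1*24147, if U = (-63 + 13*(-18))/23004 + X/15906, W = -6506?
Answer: -54540621863/2258652 ≈ -24147.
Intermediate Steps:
X = -6499 (X = -6506 - 7*(29 - 30) = -6506 - 7*(-1) = -6506 + 7 = -6499)
U = -952019/2258652 (U = (-63 + 13*(-18))/23004 - 6499/15906 = (-63 - 234)*(1/23004) - 6499*1/15906 = -297*1/23004 - 6499/15906 = -11/852 - 6499/15906 = -952019/2258652 ≈ -0.42150)
U - 1*24147 = -952019/2258652 - 1*24147 = -952019/2258652 - 24147 = -54540621863/2258652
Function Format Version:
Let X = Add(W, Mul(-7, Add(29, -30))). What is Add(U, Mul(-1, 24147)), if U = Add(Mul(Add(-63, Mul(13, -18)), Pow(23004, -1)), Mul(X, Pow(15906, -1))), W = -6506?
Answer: Rational(-54540621863, 2258652) ≈ -24147.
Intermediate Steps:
X = -6499 (X = Add(-6506, Mul(-7, Add(29, -30))) = Add(-6506, Mul(-7, -1)) = Add(-6506, 7) = -6499)
U = Rational(-952019, 2258652) (U = Add(Mul(Add(-63, Mul(13, -18)), Pow(23004, -1)), Mul(-6499, Pow(15906, -1))) = Add(Mul(Add(-63, -234), Rational(1, 23004)), Mul(-6499, Rational(1, 15906))) = Add(Mul(-297, Rational(1, 23004)), Rational(-6499, 15906)) = Add(Rational(-11, 852), Rational(-6499, 15906)) = Rational(-952019, 2258652) ≈ -0.42150)
Add(U, Mul(-1, 24147)) = Add(Rational(-952019, 2258652), Mul(-1, 24147)) = Add(Rational(-952019, 2258652), -24147) = Rational(-54540621863, 2258652)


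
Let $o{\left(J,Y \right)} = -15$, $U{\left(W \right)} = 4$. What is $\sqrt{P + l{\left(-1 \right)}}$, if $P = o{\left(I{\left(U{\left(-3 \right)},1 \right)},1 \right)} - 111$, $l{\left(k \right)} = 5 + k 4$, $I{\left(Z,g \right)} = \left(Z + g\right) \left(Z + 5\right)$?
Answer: $5 i \sqrt{5} \approx 11.18 i$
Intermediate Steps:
$I{\left(Z,g \right)} = \left(5 + Z\right) \left(Z + g\right)$ ($I{\left(Z,g \right)} = \left(Z + g\right) \left(5 + Z\right) = \left(5 + Z\right) \left(Z + g\right)$)
$l{\left(k \right)} = 5 + 4 k$
$P = -126$ ($P = -15 - 111 = -126$)
$\sqrt{P + l{\left(-1 \right)}} = \sqrt{-126 + \left(5 + 4 \left(-1\right)\right)} = \sqrt{-126 + \left(5 - 4\right)} = \sqrt{-126 + 1} = \sqrt{-125} = 5 i \sqrt{5}$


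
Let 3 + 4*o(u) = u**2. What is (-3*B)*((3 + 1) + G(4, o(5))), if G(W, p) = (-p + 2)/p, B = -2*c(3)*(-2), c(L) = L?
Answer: -1332/11 ≈ -121.09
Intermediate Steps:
o(u) = -3/4 + u**2/4
B = 12 (B = -2*3*(-2) = -6*(-2) = 12)
G(W, p) = (2 - p)/p
(-3*B)*((3 + 1) + G(4, o(5))) = (-3*12)*((3 + 1) + (2 - (-3/4 + (1/4)*5**2))/(-3/4 + (1/4)*5**2)) = -36*(4 + (2 - (-3/4 + (1/4)*25))/(-3/4 + (1/4)*25)) = -36*(4 + (2 - (-3/4 + 25/4))/(-3/4 + 25/4)) = -36*(4 + (2 - 1*11/2)/(11/2)) = -36*(4 + 2*(2 - 11/2)/11) = -36*(4 + (2/11)*(-7/2)) = -36*(4 - 7/11) = -36*37/11 = -1332/11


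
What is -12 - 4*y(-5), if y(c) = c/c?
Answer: -16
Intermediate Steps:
y(c) = 1
-12 - 4*y(-5) = -12 - 4*1 = -12 - 4 = -16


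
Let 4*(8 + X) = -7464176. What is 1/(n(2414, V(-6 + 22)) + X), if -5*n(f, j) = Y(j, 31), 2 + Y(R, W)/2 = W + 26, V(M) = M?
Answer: -1/1866074 ≈ -5.3588e-7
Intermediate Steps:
X = -1866052 (X = -8 + (¼)*(-7464176) = -8 - 1866044 = -1866052)
Y(R, W) = 48 + 2*W (Y(R, W) = -4 + 2*(W + 26) = -4 + 2*(26 + W) = -4 + (52 + 2*W) = 48 + 2*W)
n(f, j) = -22 (n(f, j) = -(48 + 2*31)/5 = -(48 + 62)/5 = -⅕*110 = -22)
1/(n(2414, V(-6 + 22)) + X) = 1/(-22 - 1866052) = 1/(-1866074) = -1/1866074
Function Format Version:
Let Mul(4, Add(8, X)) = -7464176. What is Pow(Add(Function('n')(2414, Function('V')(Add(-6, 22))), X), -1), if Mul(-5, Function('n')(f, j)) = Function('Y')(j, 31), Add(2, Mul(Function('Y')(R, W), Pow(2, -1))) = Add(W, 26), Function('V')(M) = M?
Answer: Rational(-1, 1866074) ≈ -5.3588e-7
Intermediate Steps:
X = -1866052 (X = Add(-8, Mul(Rational(1, 4), -7464176)) = Add(-8, -1866044) = -1866052)
Function('Y')(R, W) = Add(48, Mul(2, W)) (Function('Y')(R, W) = Add(-4, Mul(2, Add(W, 26))) = Add(-4, Mul(2, Add(26, W))) = Add(-4, Add(52, Mul(2, W))) = Add(48, Mul(2, W)))
Function('n')(f, j) = -22 (Function('n')(f, j) = Mul(Rational(-1, 5), Add(48, Mul(2, 31))) = Mul(Rational(-1, 5), Add(48, 62)) = Mul(Rational(-1, 5), 110) = -22)
Pow(Add(Function('n')(2414, Function('V')(Add(-6, 22))), X), -1) = Pow(Add(-22, -1866052), -1) = Pow(-1866074, -1) = Rational(-1, 1866074)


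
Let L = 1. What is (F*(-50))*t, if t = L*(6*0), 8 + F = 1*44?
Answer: 0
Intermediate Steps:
F = 36 (F = -8 + 1*44 = -8 + 44 = 36)
t = 0 (t = 1*(6*0) = 1*0 = 0)
(F*(-50))*t = (36*(-50))*0 = -1800*0 = 0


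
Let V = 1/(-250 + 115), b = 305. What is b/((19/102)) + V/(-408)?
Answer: 1713538819/1046520 ≈ 1637.4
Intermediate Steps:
V = -1/135 (V = 1/(-135) = -1/135 ≈ -0.0074074)
b/((19/102)) + V/(-408) = 305/((19/102)) - 1/135/(-408) = 305/((19*(1/102))) - 1/135*(-1/408) = 305/(19/102) + 1/55080 = 305*(102/19) + 1/55080 = 31110/19 + 1/55080 = 1713538819/1046520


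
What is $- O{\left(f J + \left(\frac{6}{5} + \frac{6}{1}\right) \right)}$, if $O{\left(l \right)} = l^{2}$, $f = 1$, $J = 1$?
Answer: $- \frac{1681}{25} \approx -67.24$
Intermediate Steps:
$- O{\left(f J + \left(\frac{6}{5} + \frac{6}{1}\right) \right)} = - \left(1 \cdot 1 + \left(\frac{6}{5} + \frac{6}{1}\right)\right)^{2} = - \left(1 + \left(6 \cdot \frac{1}{5} + 6 \cdot 1\right)\right)^{2} = - \left(1 + \left(\frac{6}{5} + 6\right)\right)^{2} = - \left(1 + \frac{36}{5}\right)^{2} = - \left(\frac{41}{5}\right)^{2} = \left(-1\right) \frac{1681}{25} = - \frac{1681}{25}$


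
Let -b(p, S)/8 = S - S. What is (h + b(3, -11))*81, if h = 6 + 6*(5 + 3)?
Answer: 4374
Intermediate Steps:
b(p, S) = 0 (b(p, S) = -8*(S - S) = -8*0 = 0)
h = 54 (h = 6 + 6*8 = 6 + 48 = 54)
(h + b(3, -11))*81 = (54 + 0)*81 = 54*81 = 4374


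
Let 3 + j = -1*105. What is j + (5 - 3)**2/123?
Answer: -13280/123 ≈ -107.97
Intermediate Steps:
j = -108 (j = -3 - 1*105 = -3 - 105 = -108)
j + (5 - 3)**2/123 = -108 + (5 - 3)**2/123 = -108 + 2**2*(1/123) = -108 + 4*(1/123) = -108 + 4/123 = -13280/123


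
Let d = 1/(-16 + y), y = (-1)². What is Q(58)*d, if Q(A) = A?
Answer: -58/15 ≈ -3.8667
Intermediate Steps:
y = 1
d = -1/15 (d = 1/(-16 + 1) = 1/(-15) = -1/15 ≈ -0.066667)
Q(58)*d = 58*(-1/15) = -58/15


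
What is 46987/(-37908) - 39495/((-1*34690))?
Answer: -13280257/131502852 ≈ -0.10099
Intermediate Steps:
46987/(-37908) - 39495/((-1*34690)) = 46987*(-1/37908) - 39495/(-34690) = -46987/37908 - 39495*(-1/34690) = -46987/37908 + 7899/6938 = -13280257/131502852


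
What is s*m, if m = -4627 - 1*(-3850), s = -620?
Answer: 481740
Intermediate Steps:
m = -777 (m = -4627 + 3850 = -777)
s*m = -620*(-777) = 481740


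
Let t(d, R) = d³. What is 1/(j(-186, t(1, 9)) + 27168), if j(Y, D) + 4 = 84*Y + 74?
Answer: 1/11614 ≈ 8.6103e-5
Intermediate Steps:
j(Y, D) = 70 + 84*Y (j(Y, D) = -4 + (84*Y + 74) = -4 + (74 + 84*Y) = 70 + 84*Y)
1/(j(-186, t(1, 9)) + 27168) = 1/((70 + 84*(-186)) + 27168) = 1/((70 - 15624) + 27168) = 1/(-15554 + 27168) = 1/11614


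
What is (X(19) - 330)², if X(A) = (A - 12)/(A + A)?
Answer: 157076089/1444 ≈ 1.0878e+5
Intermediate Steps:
X(A) = (-12 + A)/(2*A) (X(A) = (-12 + A)/((2*A)) = (-12 + A)*(1/(2*A)) = (-12 + A)/(2*A))
(X(19) - 330)² = ((½)*(-12 + 19)/19 - 330)² = ((½)*(1/19)*7 - 330)² = (7/38 - 330)² = (-12533/38)² = 157076089/1444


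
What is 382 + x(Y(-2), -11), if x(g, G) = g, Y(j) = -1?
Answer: 381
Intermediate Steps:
382 + x(Y(-2), -11) = 382 - 1 = 381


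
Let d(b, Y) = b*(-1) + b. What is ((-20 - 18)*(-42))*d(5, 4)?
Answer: 0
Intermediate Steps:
d(b, Y) = 0 (d(b, Y) = -b + b = 0)
((-20 - 18)*(-42))*d(5, 4) = ((-20 - 18)*(-42))*0 = -38*(-42)*0 = 1596*0 = 0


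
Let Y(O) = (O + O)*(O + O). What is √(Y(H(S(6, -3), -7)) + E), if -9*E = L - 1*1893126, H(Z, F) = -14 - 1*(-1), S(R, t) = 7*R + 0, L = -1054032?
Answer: √328138 ≈ 572.83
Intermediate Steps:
S(R, t) = 7*R
H(Z, F) = -13 (H(Z, F) = -14 + 1 = -13)
Y(O) = 4*O² (Y(O) = (2*O)*(2*O) = 4*O²)
E = 327462 (E = -(-1054032 - 1*1893126)/9 = -(-1054032 - 1893126)/9 = -⅑*(-2947158) = 327462)
√(Y(H(S(6, -3), -7)) + E) = √(4*(-13)² + 327462) = √(4*169 + 327462) = √(676 + 327462) = √328138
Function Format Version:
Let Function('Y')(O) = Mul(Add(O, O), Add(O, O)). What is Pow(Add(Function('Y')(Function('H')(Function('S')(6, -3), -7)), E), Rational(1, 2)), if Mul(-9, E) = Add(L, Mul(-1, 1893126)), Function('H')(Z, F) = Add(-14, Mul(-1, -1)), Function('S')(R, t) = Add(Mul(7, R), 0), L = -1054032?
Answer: Pow(328138, Rational(1, 2)) ≈ 572.83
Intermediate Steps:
Function('S')(R, t) = Mul(7, R)
Function('H')(Z, F) = -13 (Function('H')(Z, F) = Add(-14, 1) = -13)
Function('Y')(O) = Mul(4, Pow(O, 2)) (Function('Y')(O) = Mul(Mul(2, O), Mul(2, O)) = Mul(4, Pow(O, 2)))
E = 327462 (E = Mul(Rational(-1, 9), Add(-1054032, Mul(-1, 1893126))) = Mul(Rational(-1, 9), Add(-1054032, -1893126)) = Mul(Rational(-1, 9), -2947158) = 327462)
Pow(Add(Function('Y')(Function('H')(Function('S')(6, -3), -7)), E), Rational(1, 2)) = Pow(Add(Mul(4, Pow(-13, 2)), 327462), Rational(1, 2)) = Pow(Add(Mul(4, 169), 327462), Rational(1, 2)) = Pow(Add(676, 327462), Rational(1, 2)) = Pow(328138, Rational(1, 2))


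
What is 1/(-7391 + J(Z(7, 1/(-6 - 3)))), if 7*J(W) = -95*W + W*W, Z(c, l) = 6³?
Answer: -7/25601 ≈ -0.00027343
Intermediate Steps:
Z(c, l) = 216
J(W) = -95*W/7 + W²/7 (J(W) = (-95*W + W*W)/7 = (-95*W + W²)/7 = (W² - 95*W)/7 = -95*W/7 + W²/7)
1/(-7391 + J(Z(7, 1/(-6 - 3)))) = 1/(-7391 + (⅐)*216*(-95 + 216)) = 1/(-7391 + (⅐)*216*121) = 1/(-7391 + 26136/7) = 1/(-25601/7) = -7/25601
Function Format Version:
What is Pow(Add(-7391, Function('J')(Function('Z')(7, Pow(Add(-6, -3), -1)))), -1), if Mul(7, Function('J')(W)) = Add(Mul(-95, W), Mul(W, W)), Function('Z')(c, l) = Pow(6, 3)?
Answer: Rational(-7, 25601) ≈ -0.00027343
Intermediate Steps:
Function('Z')(c, l) = 216
Function('J')(W) = Add(Mul(Rational(-95, 7), W), Mul(Rational(1, 7), Pow(W, 2))) (Function('J')(W) = Mul(Rational(1, 7), Add(Mul(-95, W), Mul(W, W))) = Mul(Rational(1, 7), Add(Mul(-95, W), Pow(W, 2))) = Mul(Rational(1, 7), Add(Pow(W, 2), Mul(-95, W))) = Add(Mul(Rational(-95, 7), W), Mul(Rational(1, 7), Pow(W, 2))))
Pow(Add(-7391, Function('J')(Function('Z')(7, Pow(Add(-6, -3), -1)))), -1) = Pow(Add(-7391, Mul(Rational(1, 7), 216, Add(-95, 216))), -1) = Pow(Add(-7391, Mul(Rational(1, 7), 216, 121)), -1) = Pow(Add(-7391, Rational(26136, 7)), -1) = Pow(Rational(-25601, 7), -1) = Rational(-7, 25601)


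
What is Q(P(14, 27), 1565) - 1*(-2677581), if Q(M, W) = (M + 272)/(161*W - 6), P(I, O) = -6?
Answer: 35507401655/13261 ≈ 2.6776e+6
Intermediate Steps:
Q(M, W) = (272 + M)/(-6 + 161*W)
Q(P(14, 27), 1565) - 1*(-2677581) = (272 - 6)/(-6 + 161*1565) - 1*(-2677581) = 266/(-6 + 251965) + 2677581 = 266/251959 + 2677581 = (1/251959)*266 + 2677581 = 14/13261 + 2677581 = 35507401655/13261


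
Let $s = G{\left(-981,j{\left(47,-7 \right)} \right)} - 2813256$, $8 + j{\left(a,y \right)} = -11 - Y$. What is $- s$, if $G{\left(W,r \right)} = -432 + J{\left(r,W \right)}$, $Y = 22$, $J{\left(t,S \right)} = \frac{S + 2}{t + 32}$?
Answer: $\frac{25322213}{9} \approx 2.8136 \cdot 10^{6}$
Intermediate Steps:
$J{\left(t,S \right)} = \frac{2 + S}{32 + t}$
$j{\left(a,y \right)} = -41$ ($j{\left(a,y \right)} = -8 - 33 = -41$)
$G{\left(W,r \right)} = -432 + \frac{2 + W}{32 + r}$
$s = - \frac{25322213}{9}$ ($s = \frac{-13822 - 981 - -17712}{32 - 41} - 2813256 = \frac{-13822 - 981 + 17712}{-9} - 2813256 = \left(- \frac{1}{9}\right) 2909 - 2813256 = - \frac{2909}{9} - 2813256 = - \frac{25322213}{9} \approx -2.8136 \cdot 10^{6}$)
$- s = \left(-1\right) \left(- \frac{25322213}{9}\right) = \frac{25322213}{9}$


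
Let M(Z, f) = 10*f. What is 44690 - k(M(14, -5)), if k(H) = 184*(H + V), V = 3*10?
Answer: 48370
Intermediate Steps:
V = 30
k(H) = 5520 + 184*H (k(H) = 184*(H + 30) = 184*(30 + H) = 5520 + 184*H)
44690 - k(M(14, -5)) = 44690 - (5520 + 184*(10*(-5))) = 44690 - (5520 + 184*(-50)) = 44690 - (5520 - 9200) = 44690 - 1*(-3680) = 44690 + 3680 = 48370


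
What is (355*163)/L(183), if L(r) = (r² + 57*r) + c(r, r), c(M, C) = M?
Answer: 57865/44103 ≈ 1.3120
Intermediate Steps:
L(r) = r² + 58*r (L(r) = (r² + 57*r) + r = r² + 58*r)
(355*163)/L(183) = (355*163)/((183*(58 + 183))) = 57865/((183*241)) = 57865/44103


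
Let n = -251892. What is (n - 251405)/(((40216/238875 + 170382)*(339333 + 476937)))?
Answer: -88076975/24338624198668 ≈ -3.6188e-6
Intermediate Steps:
(n - 251405)/(((40216/238875 + 170382)*(339333 + 476937))) = (-251892 - 251405)/(((40216/238875 + 170382)*(339333 + 476937))) = -503297*1/(816270*(40216*(1/238875) + 170382)) = -503297*1/(816270*(40216/238875 + 170382)) = -503297/((40700040466/238875)*816270) = -503297/24338624198668/175 = -503297*175/24338624198668 = -88076975/24338624198668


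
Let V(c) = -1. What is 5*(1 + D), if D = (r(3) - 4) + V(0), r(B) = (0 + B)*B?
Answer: 25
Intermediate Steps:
r(B) = B**2 (r(B) = B*B = B**2)
D = 4 (D = (3**2 - 4) - 1 = (9 - 4) - 1 = 5 - 1 = 4)
5*(1 + D) = 5*(1 + 4) = 5*5 = 25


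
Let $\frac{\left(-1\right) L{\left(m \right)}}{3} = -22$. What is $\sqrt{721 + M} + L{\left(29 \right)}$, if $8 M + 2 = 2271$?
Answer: $66 + \frac{3 \sqrt{1786}}{4} \approx 97.696$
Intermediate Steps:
$M = \frac{2269}{8}$ ($M = - \frac{1}{4} + \frac{1}{8} \cdot 2271 = - \frac{1}{4} + \frac{2271}{8} = \frac{2269}{8} \approx 283.63$)
$L{\left(m \right)} = 66$ ($L{\left(m \right)} = \left(-3\right) \left(-22\right) = 66$)
$\sqrt{721 + M} + L{\left(29 \right)} = \sqrt{721 + \frac{2269}{8}} + 66 = \sqrt{\frac{8037}{8}} + 66 = \frac{3 \sqrt{1786}}{4} + 66 = 66 + \frac{3 \sqrt{1786}}{4}$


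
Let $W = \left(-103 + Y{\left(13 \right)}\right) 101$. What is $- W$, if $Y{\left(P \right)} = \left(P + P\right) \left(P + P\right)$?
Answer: $-57873$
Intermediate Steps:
$Y{\left(P \right)} = 4 P^{2}$ ($Y{\left(P \right)} = 2 P 2 P = 4 P^{2}$)
$W = 57873$ ($W = \left(-103 + 4 \cdot 13^{2}\right) 101 = \left(-103 + 4 \cdot 169\right) 101 = \left(-103 + 676\right) 101 = 573 \cdot 101 = 57873$)
$- W = \left(-1\right) 57873 = -57873$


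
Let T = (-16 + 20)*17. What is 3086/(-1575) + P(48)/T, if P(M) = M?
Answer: -33562/26775 ≈ -1.2535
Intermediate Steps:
T = 68 (T = 4*17 = 68)
3086/(-1575) + P(48)/T = 3086/(-1575) + 48/68 = 3086*(-1/1575) + 48*(1/68) = -3086/1575 + 12/17 = -33562/26775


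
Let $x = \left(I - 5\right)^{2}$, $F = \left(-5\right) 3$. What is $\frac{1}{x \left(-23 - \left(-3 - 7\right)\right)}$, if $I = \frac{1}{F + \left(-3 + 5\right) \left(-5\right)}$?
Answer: $- \frac{625}{206388} \approx -0.0030283$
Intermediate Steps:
$F = -15$
$I = - \frac{1}{25}$ ($I = \frac{1}{-15 + \left(-3 + 5\right) \left(-5\right)} = \frac{1}{-15 + 2 \left(-5\right)} = \frac{1}{-15 - 10} = \frac{1}{-25} = - \frac{1}{25} \approx -0.04$)
$x = \frac{15876}{625}$ ($x = \left(- \frac{1}{25} - 5\right)^{2} = \left(- \frac{126}{25}\right)^{2} = \frac{15876}{625} \approx 25.402$)
$\frac{1}{x \left(-23 - \left(-3 - 7\right)\right)} = \frac{1}{\frac{15876}{625} \left(-23 - \left(-3 - 7\right)\right)} = \frac{1}{\frac{15876}{625} \left(-23 - -10\right)} = \frac{1}{\frac{15876}{625} \left(-23 + 10\right)} = \frac{1}{\frac{15876}{625} \left(-13\right)} = \frac{1}{- \frac{206388}{625}} = - \frac{625}{206388}$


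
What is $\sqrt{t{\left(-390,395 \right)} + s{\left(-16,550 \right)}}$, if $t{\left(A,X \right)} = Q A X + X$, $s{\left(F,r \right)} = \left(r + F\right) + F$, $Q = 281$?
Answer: $i \sqrt{43287137} \approx 6579.3 i$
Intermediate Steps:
$s{\left(F,r \right)} = r + 2 F$ ($s{\left(F,r \right)} = \left(F + r\right) + F = r + 2 F$)
$t{\left(A,X \right)} = X + 281 A X$ ($t{\left(A,X \right)} = 281 A X + X = X + 281 A X$)
$\sqrt{t{\left(-390,395 \right)} + s{\left(-16,550 \right)}} = \sqrt{395 \left(1 + 281 \left(-390\right)\right) + \left(550 + 2 \left(-16\right)\right)} = \sqrt{395 \left(1 - 109590\right) + \left(550 - 32\right)} = \sqrt{395 \left(-109589\right) + 518} = \sqrt{-43287655 + 518} = \sqrt{-43287137} = i \sqrt{43287137}$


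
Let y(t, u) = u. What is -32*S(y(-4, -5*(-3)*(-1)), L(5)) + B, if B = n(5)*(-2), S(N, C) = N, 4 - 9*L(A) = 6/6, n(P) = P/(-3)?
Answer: 1450/3 ≈ 483.33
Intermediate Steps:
n(P) = -P/3 (n(P) = P*(-1/3) = -P/3)
L(A) = 1/3 (L(A) = 4/9 - 2/(3*6) = 4/9 - 1/9*1 = 4/9 - 1/9 = 1/3)
B = 10/3 (B = -1/3*5*(-2) = -5/3*(-2) = 10/3 ≈ 3.3333)
-32*S(y(-4, -5*(-3)*(-1)), L(5)) + B = -32*(-5*(-3))*(-1) + 10/3 = -480*(-1) + 10/3 = -32*(-15) + 10/3 = 480 + 10/3 = 1450/3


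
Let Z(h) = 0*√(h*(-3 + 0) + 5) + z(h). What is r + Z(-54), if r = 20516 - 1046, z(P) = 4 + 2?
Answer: 19476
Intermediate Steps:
z(P) = 6
r = 19470
Z(h) = 6 (Z(h) = 0*√(h*(-3 + 0) + 5) + 6 = 0*√(h*(-3) + 5) + 6 = 0*√(-3*h + 5) + 6 = 0*√(5 - 3*h) + 6 = 0 + 6 = 6)
r + Z(-54) = 19470 + 6 = 19476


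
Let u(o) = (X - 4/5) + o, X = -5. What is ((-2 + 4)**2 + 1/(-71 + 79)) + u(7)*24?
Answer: 1317/40 ≈ 32.925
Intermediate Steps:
u(o) = -29/5 + o (u(o) = (-5 - 4/5) + o = -29/5 + o)
((-2 + 4)**2 + 1/(-71 + 79)) + u(7)*24 = ((-2 + 4)**2 + 1/(-71 + 79)) + (-29/5 + 7)*24 = (2**2 + 1/8) + (6/5)*24 = (4 + 1/8) + 144/5 = 33/8 + 144/5 = 1317/40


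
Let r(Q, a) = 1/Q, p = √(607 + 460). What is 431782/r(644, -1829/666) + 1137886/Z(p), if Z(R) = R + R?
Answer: 278067608 + 568943*√1067/1067 ≈ 2.7809e+8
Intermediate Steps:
p = √1067 ≈ 32.665
Z(R) = 2*R
431782/r(644, -1829/666) + 1137886/Z(p) = 431782/(1/644) + 1137886/((2*√1067)) = 431782/(1/644) + 1137886*(√1067/2134) = 431782*644 + 568943*√1067/1067 = 278067608 + 568943*√1067/1067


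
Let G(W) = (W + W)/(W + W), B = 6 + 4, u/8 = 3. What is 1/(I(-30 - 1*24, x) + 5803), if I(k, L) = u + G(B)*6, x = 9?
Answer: 1/5833 ≈ 0.00017144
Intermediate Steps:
u = 24 (u = 8*3 = 24)
B = 10
G(W) = 1 (G(W) = (2*W)/((2*W)) = (2*W)*(1/(2*W)) = 1)
I(k, L) = 30 (I(k, L) = 24 + 1*6 = 24 + 6 = 30)
1/(I(-30 - 1*24, x) + 5803) = 1/(30 + 5803) = 1/5833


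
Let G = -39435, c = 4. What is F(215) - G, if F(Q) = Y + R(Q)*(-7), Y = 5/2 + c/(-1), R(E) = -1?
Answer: 78881/2 ≈ 39441.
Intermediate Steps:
Y = -3/2 (Y = 5/2 + 4/(-1) = 5*(1/2) + 4*(-1) = 5/2 - 4 = -3/2 ≈ -1.5000)
F(Q) = 11/2 (F(Q) = -3/2 - 1*(-7) = -3/2 + 7 = 11/2)
F(215) - G = 11/2 - 1*(-39435) = 11/2 + 39435 = 78881/2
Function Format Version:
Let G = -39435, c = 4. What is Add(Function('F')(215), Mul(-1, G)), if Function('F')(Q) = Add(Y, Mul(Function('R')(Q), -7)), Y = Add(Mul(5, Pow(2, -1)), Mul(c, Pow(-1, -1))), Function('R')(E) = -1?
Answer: Rational(78881, 2) ≈ 39441.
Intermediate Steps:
Y = Rational(-3, 2) (Y = Add(Mul(5, Pow(2, -1)), Mul(4, Pow(-1, -1))) = Add(Mul(5, Rational(1, 2)), Mul(4, -1)) = Add(Rational(5, 2), -4) = Rational(-3, 2) ≈ -1.5000)
Function('F')(Q) = Rational(11, 2) (Function('F')(Q) = Add(Rational(-3, 2), Mul(-1, -7)) = Add(Rational(-3, 2), 7) = Rational(11, 2))
Add(Function('F')(215), Mul(-1, G)) = Add(Rational(11, 2), Mul(-1, -39435)) = Add(Rational(11, 2), 39435) = Rational(78881, 2)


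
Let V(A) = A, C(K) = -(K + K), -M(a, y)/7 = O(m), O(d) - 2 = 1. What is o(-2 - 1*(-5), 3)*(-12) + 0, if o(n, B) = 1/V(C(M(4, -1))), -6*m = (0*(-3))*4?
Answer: -2/7 ≈ -0.28571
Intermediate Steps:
m = 0 (m = -0*(-3)*4/6 = -0*4 = -⅙*0 = 0)
O(d) = 3 (O(d) = 2 + 1 = 3)
M(a, y) = -21 (M(a, y) = -7*3 = -21)
C(K) = -2*K
o(n, B) = 1/42 (o(n, B) = 1/(-2*(-21)) = 1/42)
o(-2 - 1*(-5), 3)*(-12) + 0 = (1/42)*(-12) + 0 = -2/7 + 0 = -2/7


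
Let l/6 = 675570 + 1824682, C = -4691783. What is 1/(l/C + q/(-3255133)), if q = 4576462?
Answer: -15272377672139/70303683372842 ≈ -0.21723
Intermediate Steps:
l = 15001512 (l = 6*(675570 + 1824682) = 6*2500252 = 15001512)
1/(l/C + q/(-3255133)) = 1/(15001512/(-4691783) + 4576462/(-3255133)) = 1/(15001512*(-1/4691783) + 4576462*(-1/3255133)) = 1/(-15001512/4691783 - 4576462/3255133) = 1/(-70303683372842/15272377672139) = -15272377672139/70303683372842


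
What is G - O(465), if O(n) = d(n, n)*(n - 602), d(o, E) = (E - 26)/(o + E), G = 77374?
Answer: 72017963/930 ≈ 77439.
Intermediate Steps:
d(o, E) = (-26 + E)/(E + o)
O(n) = (-602 + n)*(-26 + n)/(2*n) (O(n) = ((-26 + n)/(n + n))*(n - 602) = ((-26 + n)/((2*n)))*(-602 + n) = ((1/(2*n))*(-26 + n))*(-602 + n) = ((-26 + n)/(2*n))*(-602 + n) = (-602 + n)*(-26 + n)/(2*n))
G - O(465) = 77374 - (-314 + (½)*465 + 7826/465) = 77374 - (-314 + 465/2 + 7826*(1/465)) = 77374 - (-314 + 465/2 + 7826/465) = 77374 - 1*(-60143/930) = 77374 + 60143/930 = 72017963/930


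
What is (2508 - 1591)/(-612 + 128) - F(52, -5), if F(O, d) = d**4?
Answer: -303417/484 ≈ -626.89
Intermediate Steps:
(2508 - 1591)/(-612 + 128) - F(52, -5) = (2508 - 1591)/(-612 + 128) - 1*(-5)**4 = 917/(-484) - 1*625 = 917*(-1/484) - 625 = -917/484 - 625 = -303417/484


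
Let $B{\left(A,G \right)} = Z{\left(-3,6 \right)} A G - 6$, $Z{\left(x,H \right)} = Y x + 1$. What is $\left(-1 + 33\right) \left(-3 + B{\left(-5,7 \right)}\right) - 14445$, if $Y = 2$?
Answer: $-9133$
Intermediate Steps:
$Z{\left(x,H \right)} = 1 + 2 x$ ($Z{\left(x,H \right)} = 2 x + 1 = 1 + 2 x$)
$B{\left(A,G \right)} = -6 - 5 A G$ ($B{\left(A,G \right)} = \left(1 + 2 \left(-3\right)\right) A G - 6 = \left(1 - 6\right) A G - 6 = - 5 A G - 6 = -6 - 5 A G$)
$\left(-1 + 33\right) \left(-3 + B{\left(-5,7 \right)}\right) - 14445 = \left(-1 + 33\right) \left(-3 - \left(6 - 175\right)\right) - 14445 = 32 \left(-3 + \left(-6 + 175\right)\right) - 14445 = 32 \left(-3 + 169\right) - 14445 = 32 \cdot 166 - 14445 = 5312 - 14445 = -9133$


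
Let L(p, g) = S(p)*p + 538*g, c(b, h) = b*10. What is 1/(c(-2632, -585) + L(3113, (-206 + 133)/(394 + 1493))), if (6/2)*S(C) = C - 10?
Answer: 629/2008735939 ≈ 3.1313e-7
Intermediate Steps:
S(C) = -10/3 + C/3 (S(C) = (C - 10)/3 = (-10 + C)/3 = -10/3 + C/3)
c(b, h) = 10*b
L(p, g) = 538*g + p*(-10/3 + p/3) (L(p, g) = (-10/3 + p/3)*p + 538*g = p*(-10/3 + p/3) + 538*g = 538*g + p*(-10/3 + p/3))
1/(c(-2632, -585) + L(3113, (-206 + 133)/(394 + 1493))) = 1/(10*(-2632) + (538*((-206 + 133)/(394 + 1493)) + (⅓)*3113*(-10 + 3113))) = 1/(-26320 + (538*(-73/1887) + (⅓)*3113*3103)) = 1/(-26320 + (538*(-73*1/1887) + 9659639/3)) = 1/(-26320 + (538*(-73/1887) + 9659639/3)) = 1/(-26320 + (-39274/1887 + 9659639/3)) = 1/(-26320 + 2025291219/629) = 1/(2008735939/629) = 629/2008735939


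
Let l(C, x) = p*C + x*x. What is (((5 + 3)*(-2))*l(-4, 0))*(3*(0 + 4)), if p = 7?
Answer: 5376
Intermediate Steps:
l(C, x) = x² + 7*C (l(C, x) = 7*C + x*x = 7*C + x² = x² + 7*C)
(((5 + 3)*(-2))*l(-4, 0))*(3*(0 + 4)) = (((5 + 3)*(-2))*(0² + 7*(-4)))*(3*(0 + 4)) = ((8*(-2))*(0 - 28))*(3*4) = -16*(-28)*12 = 448*12 = 5376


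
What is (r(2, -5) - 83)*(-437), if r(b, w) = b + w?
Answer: 37582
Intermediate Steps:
(r(2, -5) - 83)*(-437) = ((2 - 5) - 83)*(-437) = (-3 - 83)*(-437) = -86*(-437) = 37582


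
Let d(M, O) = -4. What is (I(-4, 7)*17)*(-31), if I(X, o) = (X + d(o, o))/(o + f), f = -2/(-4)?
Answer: 8432/15 ≈ 562.13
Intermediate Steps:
f = 1/2 (f = -2*(-1/4) = 1/2 ≈ 0.50000)
I(X, o) = (-4 + X)/(1/2 + o) (I(X, o) = (X - 4)/(o + 1/2) = (-4 + X)/(1/2 + o))
(I(-4, 7)*17)*(-31) = ((2*(-4 - 4)/(1 + 2*7))*17)*(-31) = ((2*(-8)/(1 + 14))*17)*(-31) = ((2*(-8)/15)*17)*(-31) = ((2*(1/15)*(-8))*17)*(-31) = -16/15*17*(-31) = -272/15*(-31) = 8432/15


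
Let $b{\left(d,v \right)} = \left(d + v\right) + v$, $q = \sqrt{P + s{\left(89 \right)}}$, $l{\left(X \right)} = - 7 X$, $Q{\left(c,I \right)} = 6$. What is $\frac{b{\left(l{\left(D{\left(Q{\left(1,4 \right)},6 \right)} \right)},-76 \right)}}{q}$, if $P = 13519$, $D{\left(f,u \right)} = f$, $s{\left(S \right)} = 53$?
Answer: $- \frac{97 \sqrt{377}}{1131} \approx -1.6653$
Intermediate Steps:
$q = 6 \sqrt{377}$ ($q = \sqrt{13519 + 53} = \sqrt{13572} = 6 \sqrt{377} \approx 116.5$)
$b{\left(d,v \right)} = d + 2 v$
$\frac{b{\left(l{\left(D{\left(Q{\left(1,4 \right)},6 \right)} \right)},-76 \right)}}{q} = \frac{\left(-7\right) 6 + 2 \left(-76\right)}{6 \sqrt{377}} = \left(-42 - 152\right) \frac{\sqrt{377}}{2262} = - 194 \frac{\sqrt{377}}{2262} = - \frac{97 \sqrt{377}}{1131}$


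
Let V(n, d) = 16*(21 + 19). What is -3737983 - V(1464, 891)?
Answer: -3738623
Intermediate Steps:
V(n, d) = 640 (V(n, d) = 16*40 = 640)
-3737983 - V(1464, 891) = -3737983 - 1*640 = -3737983 - 640 = -3738623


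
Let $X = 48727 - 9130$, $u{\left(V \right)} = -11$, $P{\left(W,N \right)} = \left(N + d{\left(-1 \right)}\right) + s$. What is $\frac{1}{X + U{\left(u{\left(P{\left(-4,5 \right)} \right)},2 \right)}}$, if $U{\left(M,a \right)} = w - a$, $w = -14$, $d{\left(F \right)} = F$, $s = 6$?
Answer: $\frac{1}{39581} \approx 2.5265 \cdot 10^{-5}$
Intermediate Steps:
$P{\left(W,N \right)} = 5 + N$ ($P{\left(W,N \right)} = \left(N - 1\right) + 6 = \left(-1 + N\right) + 6 = 5 + N$)
$U{\left(M,a \right)} = -14 - a$
$X = 39597$ ($X = 48727 - 9130 = 39597$)
$\frac{1}{X + U{\left(u{\left(P{\left(-4,5 \right)} \right)},2 \right)}} = \frac{1}{39597 - 16} = \frac{1}{39581}$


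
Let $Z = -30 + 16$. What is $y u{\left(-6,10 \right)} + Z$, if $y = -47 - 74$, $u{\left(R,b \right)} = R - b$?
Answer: $1922$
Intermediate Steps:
$Z = -14$
$y = -121$ ($y = -47 - 74 = -121$)
$y u{\left(-6,10 \right)} + Z = - 121 \left(-6 - 10\right) - 14 = \left(-121\right) \left(-16\right) - 14 = 1936 - 14 = 1922$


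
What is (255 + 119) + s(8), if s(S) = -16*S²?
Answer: -650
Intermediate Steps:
(255 + 119) + s(8) = (255 + 119) - 16*8² = 374 - 16*64 = 374 - 1024 = -650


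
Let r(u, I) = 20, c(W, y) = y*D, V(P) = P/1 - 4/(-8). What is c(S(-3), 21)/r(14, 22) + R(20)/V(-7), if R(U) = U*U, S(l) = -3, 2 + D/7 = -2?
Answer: -5911/65 ≈ -90.938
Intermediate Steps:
D = -28 (D = -14 + 7*(-2) = -14 - 14 = -28)
R(U) = U²
V(P) = ½ + P (V(P) = P*1 - 4*(-⅛) = P + ½ = ½ + P)
c(W, y) = -28*y (c(W, y) = y*(-28) = -28*y)
c(S(-3), 21)/r(14, 22) + R(20)/V(-7) = -28*21/20 + 20²/(½ - 7) = -588*1/20 + 400/(-13/2) = -147/5 + 400*(-2/13) = -147/5 - 800/13 = -5911/65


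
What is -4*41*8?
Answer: -1312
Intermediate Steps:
-4*41*8 = -164*8 = -1312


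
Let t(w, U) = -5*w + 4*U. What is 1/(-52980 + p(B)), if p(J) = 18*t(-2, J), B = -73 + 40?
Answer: -1/55176 ≈ -1.8124e-5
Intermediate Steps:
B = -33
p(J) = 180 + 72*J (p(J) = 18*(-5*(-2) + 4*J) = 18*(10 + 4*J) = 180 + 72*J)
1/(-52980 + p(B)) = 1/(-52980 + (180 + 72*(-33))) = 1/(-52980 + (180 - 2376)) = 1/(-52980 - 2196) = 1/(-55176) = -1/55176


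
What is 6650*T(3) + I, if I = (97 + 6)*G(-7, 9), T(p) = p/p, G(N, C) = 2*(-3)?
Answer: 6032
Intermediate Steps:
G(N, C) = -6
T(p) = 1
I = -618 (I = (97 + 6)*(-6) = 103*(-6) = -618)
6650*T(3) + I = 6650*1 - 618 = 6650 - 618 = 6032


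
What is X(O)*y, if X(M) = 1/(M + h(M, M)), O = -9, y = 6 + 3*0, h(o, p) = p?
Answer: -1/3 ≈ -0.33333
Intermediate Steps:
y = 6 (y = 6 + 0 = 6)
X(M) = 1/(2*M) (X(M) = 1/(M + M) = 1/(2*M))
X(O)*y = ((1/2)/(-9))*6 = ((1/2)*(-1/9))*6 = -1/18*6 = -1/3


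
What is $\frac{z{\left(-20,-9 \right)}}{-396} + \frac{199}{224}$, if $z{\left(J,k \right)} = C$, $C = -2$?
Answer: $\frac{19813}{22176} \approx 0.89344$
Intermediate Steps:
$z{\left(J,k \right)} = -2$
$\frac{z{\left(-20,-9 \right)}}{-396} + \frac{199}{224} = - \frac{2}{-396} + \frac{199}{224} = \left(-2\right) \left(- \frac{1}{396}\right) + 199 \cdot \frac{1}{224} = \frac{1}{198} + \frac{199}{224} = \frac{19813}{22176}$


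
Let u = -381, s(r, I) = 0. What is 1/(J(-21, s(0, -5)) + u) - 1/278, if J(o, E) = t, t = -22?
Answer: -681/112034 ≈ -0.0060785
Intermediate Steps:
J(o, E) = -22
1/(J(-21, s(0, -5)) + u) - 1/278 = 1/(-22 - 381) - 1/278 = 1/(-403) - 1*1/278 = -1/403 - 1/278 = -681/112034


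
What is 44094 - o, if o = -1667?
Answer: 45761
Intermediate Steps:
44094 - o = 44094 - 1*(-1667) = 44094 + 1667 = 45761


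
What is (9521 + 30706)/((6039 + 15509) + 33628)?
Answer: 1219/1672 ≈ 0.72907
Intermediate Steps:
(9521 + 30706)/((6039 + 15509) + 33628) = 40227/(21548 + 33628) = 40227/55176 = 40227*(1/55176) = 1219/1672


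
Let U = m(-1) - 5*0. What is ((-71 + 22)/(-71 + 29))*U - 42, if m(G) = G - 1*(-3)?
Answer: -119/3 ≈ -39.667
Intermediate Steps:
m(G) = 3 + G (m(G) = G + 3 = 3 + G)
U = 2 (U = (3 - 1) - 5*0 = 2 + 0 = 2)
((-71 + 22)/(-71 + 29))*U - 42 = ((-71 + 22)/(-71 + 29))*2 - 42 = -49/(-42)*2 - 42 = -49*(-1/42)*2 - 42 = (7/6)*2 - 42 = 7/3 - 42 = -119/3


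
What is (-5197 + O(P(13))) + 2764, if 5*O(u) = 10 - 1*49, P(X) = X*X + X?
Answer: -12204/5 ≈ -2440.8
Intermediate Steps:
P(X) = X + X**2 (P(X) = X**2 + X = X + X**2)
O(u) = -39/5 (O(u) = (10 - 1*49)/5 = (10 - 49)/5 = (1/5)*(-39) = -39/5)
(-5197 + O(P(13))) + 2764 = (-5197 - 39/5) + 2764 = -26024/5 + 2764 = -12204/5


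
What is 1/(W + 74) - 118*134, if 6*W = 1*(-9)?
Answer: -2292738/145 ≈ -15812.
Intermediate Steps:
W = -3/2 (W = (1*(-9))/6 = (1/6)*(-9) = -3/2 ≈ -1.5000)
1/(W + 74) - 118*134 = 1/(-3/2 + 74) - 118*134 = 1/(145/2) - 15812 = 2/145 - 15812 = -2292738/145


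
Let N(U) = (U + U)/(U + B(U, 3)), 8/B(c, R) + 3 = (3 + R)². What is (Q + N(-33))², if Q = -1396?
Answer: 2270741582404/1168561 ≈ 1.9432e+6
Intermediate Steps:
B(c, R) = 8/(-3 + (3 + R)²)
N(U) = 2*U/(8/33 + U) (N(U) = (U + U)/(U + 8/(-3 + (3 + 3)²)) = (2*U)/(U + 8/(-3 + 6²)) = (2*U)/(U + 8/(-3 + 36)) = (2*U)/(U + 8/33) = (2*U)/(8/33 + U) = 2*U/(8/33 + U))
(Q + N(-33))² = (-1396 + 66*(-33)/(8 + 33*(-33)))² = (-1396 + 66*(-33)/(8 - 1089))² = (-1396 + 66*(-33)/(-1081))² = (-1396 + 66*(-33)*(-1/1081))² = (-1396 + 2178/1081)² = (-1506898/1081)² = 2270741582404/1168561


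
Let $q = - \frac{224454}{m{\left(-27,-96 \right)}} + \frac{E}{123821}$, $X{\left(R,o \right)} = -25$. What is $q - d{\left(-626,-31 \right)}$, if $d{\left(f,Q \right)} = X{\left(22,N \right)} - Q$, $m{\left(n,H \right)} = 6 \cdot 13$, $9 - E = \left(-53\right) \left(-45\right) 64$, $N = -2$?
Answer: $- \frac{4643662030}{1609673} \approx -2884.8$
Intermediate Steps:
$E = -152631$ ($E = 9 - \left(-53\right) \left(-45\right) 64 = 9 - 2385 \cdot 64 = 9 - 152640 = -152631$)
$m{\left(n,H \right)} = 78$
$d{\left(f,Q \right)} = -25 - Q$
$q = - \frac{4634003992}{1609673}$ ($q = - \frac{224454}{78} - \frac{152631}{123821} = \left(-224454\right) \frac{1}{78} - \frac{152631}{123821} = - \frac{37409}{13} - \frac{152631}{123821} = - \frac{4634003992}{1609673} \approx -2878.8$)
$q - d{\left(-626,-31 \right)} = - \frac{4634003992}{1609673} - \left(-25 - -31\right) = - \frac{4634003992}{1609673} - \left(-25 + 31\right) = - \frac{4634003992}{1609673} - 6 = - \frac{4643662030}{1609673}$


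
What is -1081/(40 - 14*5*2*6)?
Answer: 1081/800 ≈ 1.3512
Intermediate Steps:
-1081/(40 - 14*5*2*6) = -1081/(40 - 140*6) = -1081/(40 - 14*60) = -1081/(40 - 840) = -1081/(-800) = -1081*(-1/800) = 1081/800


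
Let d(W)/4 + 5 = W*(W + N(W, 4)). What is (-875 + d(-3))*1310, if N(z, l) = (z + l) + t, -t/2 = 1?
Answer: -1109570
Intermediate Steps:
t = -2 (t = -2*1 = -2)
N(z, l) = -2 + l + z (N(z, l) = (z + l) - 2 = (l + z) - 2 = -2 + l + z)
d(W) = -20 + 4*W*(2 + 2*W) (d(W) = -20 + 4*(W*(W + (-2 + 4 + W))) = -20 + 4*(W*(W + (2 + W))) = -20 + 4*(W*(2 + 2*W)) = -20 + 4*W*(2 + 2*W))
(-875 + d(-3))*1310 = (-875 + (-20 + 8*(-3) + 8*(-3)**2))*1310 = (-875 + (-20 - 24 + 8*9))*1310 = (-875 + (-20 - 24 + 72))*1310 = (-875 + 28)*1310 = -847*1310 = -1109570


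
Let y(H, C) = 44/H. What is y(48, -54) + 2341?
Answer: 28103/12 ≈ 2341.9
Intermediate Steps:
y(48, -54) + 2341 = 44/48 + 2341 = 44*(1/48) + 2341 = 11/12 + 2341 = 28103/12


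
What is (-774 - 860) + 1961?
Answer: 327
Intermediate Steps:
(-774 - 860) + 1961 = -1634 + 1961 = 327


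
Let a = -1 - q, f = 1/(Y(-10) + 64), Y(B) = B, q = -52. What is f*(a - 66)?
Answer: -5/18 ≈ -0.27778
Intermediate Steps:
f = 1/54 (f = 1/(-10 + 64) = 1/54 ≈ 0.018519)
a = 51 (a = -1 - 1*(-52) = -1 + 52 = 51)
f*(a - 66) = (51 - 66)/54 = (1/54)*(-15) = -5/18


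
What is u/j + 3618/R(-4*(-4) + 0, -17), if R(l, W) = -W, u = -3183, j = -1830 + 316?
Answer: 5531763/25738 ≈ 214.93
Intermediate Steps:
j = -1514
u/j + 3618/R(-4*(-4) + 0, -17) = -3183/(-1514) + 3618/((-1*(-17))) = -3183*(-1/1514) + 3618/17 = 3183/1514 + 3618*(1/17) = 3183/1514 + 3618/17 = 5531763/25738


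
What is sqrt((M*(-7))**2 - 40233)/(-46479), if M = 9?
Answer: -2*I*sqrt(9066)/46479 ≈ -0.0040971*I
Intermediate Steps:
sqrt((M*(-7))**2 - 40233)/(-46479) = sqrt((9*(-7))**2 - 40233)/(-46479) = sqrt((-63)**2 - 40233)*(-1/46479) = sqrt(3969 - 40233)*(-1/46479) = sqrt(-36264)*(-1/46479) = (2*I*sqrt(9066))*(-1/46479) = -2*I*sqrt(9066)/46479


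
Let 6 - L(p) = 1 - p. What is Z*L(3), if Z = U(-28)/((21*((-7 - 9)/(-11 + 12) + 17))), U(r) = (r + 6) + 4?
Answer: -48/7 ≈ -6.8571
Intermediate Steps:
L(p) = 5 + p (L(p) = 6 - (1 - p) = 6 + (-1 + p) = 5 + p)
U(r) = 10 + r (U(r) = (6 + r) + 4 = 10 + r)
Z = -6/7 (Z = (10 - 28)/((21*((-7 - 9)/(-11 + 12) + 17))) = -18*1/(21*(-16/1 + 17)) = -18*1/(21*(-16*1 + 17)) = -18*1/(21*(-16 + 17)) = -18/(21*1) = -18/21 = -18*1/21 = -6/7 ≈ -0.85714)
Z*L(3) = -6*(5 + 3)/7 = -6/7*8 = -48/7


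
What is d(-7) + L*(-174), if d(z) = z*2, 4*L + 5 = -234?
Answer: 20765/2 ≈ 10383.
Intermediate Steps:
L = -239/4 (L = -5/4 + (¼)*(-234) = -5/4 - 117/2 = -239/4 ≈ -59.750)
d(z) = 2*z
d(-7) + L*(-174) = 2*(-7) - 239/4*(-174) = -14 + 20793/2 = 20765/2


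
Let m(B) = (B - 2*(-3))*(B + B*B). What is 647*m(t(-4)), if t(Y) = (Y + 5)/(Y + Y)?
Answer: -212863/512 ≈ -415.75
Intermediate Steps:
t(Y) = (5 + Y)/(2*Y) (t(Y) = (5 + Y)/((2*Y)) = (5 + Y)*(1/(2*Y)) = (5 + Y)/(2*Y))
m(B) = (6 + B)*(B + B²) (m(B) = (B + 6)*(B + B²) = (6 + B)*(B + B²))
647*m(t(-4)) = 647*(((½)*(5 - 4)/(-4))*(6 + ((½)*(5 - 4)/(-4))² + 7*((½)*(5 - 4)/(-4)))) = 647*(((½)*(-¼)*1)*(6 + ((½)*(-¼)*1)² + 7*((½)*(-¼)*1))) = 647*(-(6 + (-⅛)² + 7*(-⅛))/8) = 647*(-(6 + 1/64 - 7/8)/8) = 647*(-⅛*329/64) = 647*(-329/512) = -212863/512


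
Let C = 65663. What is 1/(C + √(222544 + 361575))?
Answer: 65663/4311045450 - √584119/4311045450 ≈ 1.5054e-5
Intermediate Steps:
1/(C + √(222544 + 361575)) = 1/(65663 + √(222544 + 361575)) = 1/(65663 + √584119)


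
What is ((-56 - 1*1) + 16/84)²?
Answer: 1423249/441 ≈ 3227.3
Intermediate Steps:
((-56 - 1*1) + 16/84)² = ((-56 - 1) + 16*(1/84))² = (-57 + 4/21)² = (-1193/21)² = 1423249/441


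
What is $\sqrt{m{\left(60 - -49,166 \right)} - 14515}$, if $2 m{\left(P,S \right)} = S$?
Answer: $4 i \sqrt{902} \approx 120.13 i$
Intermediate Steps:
$m{\left(P,S \right)} = \frac{S}{2}$
$\sqrt{m{\left(60 - -49,166 \right)} - 14515} = \sqrt{\frac{1}{2} \cdot 166 - 14515} = \sqrt{83 - 14515} = \sqrt{-14432} = 4 i \sqrt{902}$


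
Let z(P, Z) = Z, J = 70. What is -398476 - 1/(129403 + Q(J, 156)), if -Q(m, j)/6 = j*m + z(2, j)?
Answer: -25082868773/62947 ≈ -3.9848e+5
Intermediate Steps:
Q(m, j) = -6*j - 6*j*m (Q(m, j) = -6*(j*m + j) = -6*(j + j*m) = -6*j - 6*j*m)
-398476 - 1/(129403 + Q(J, 156)) = -398476 - 1/(129403 + 6*156*(-1 - 1*70)) = -398476 - 1/(129403 + 6*156*(-1 - 70)) = -398476 - 1/(129403 + 6*156*(-71)) = -398476 - 1/(129403 - 66456) = -398476 - 1/62947 = -25082868773/62947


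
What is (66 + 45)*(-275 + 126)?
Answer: -16539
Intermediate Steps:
(66 + 45)*(-275 + 126) = 111*(-149) = -16539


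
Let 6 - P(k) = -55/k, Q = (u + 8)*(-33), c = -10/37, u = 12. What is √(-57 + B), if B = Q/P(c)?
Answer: 3*I*√37209/79 ≈ 7.3252*I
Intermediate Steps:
c = -10/37 (c = -10*1/37 = -10/37 ≈ -0.27027)
Q = -660 (Q = (12 + 8)*(-33) = 20*(-33) = -660)
P(k) = 6 + 55/k (P(k) = 6 - (-55)/k = 6 + 55/k)
B = 264/79 (B = -660/(6 + 55/(-10/37)) = -660/(6 + 55*(-37/10)) = -660/(6 - 407/2) = -660/(-395/2) = -660*(-2/395) = 264/79 ≈ 3.3418)
√(-57 + B) = √(-57 + 264/79) = √(-4239/79) = 3*I*√37209/79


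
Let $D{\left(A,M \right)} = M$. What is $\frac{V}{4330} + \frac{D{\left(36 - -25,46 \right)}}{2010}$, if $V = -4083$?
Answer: $- \frac{160153}{174066} \approx -0.92007$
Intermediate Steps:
$\frac{V}{4330} + \frac{D{\left(36 - -25,46 \right)}}{2010} = - \frac{4083}{4330} + \frac{46}{2010} = \left(-4083\right) \frac{1}{4330} + 46 \cdot \frac{1}{2010} = - \frac{4083}{4330} + \frac{23}{1005} = - \frac{160153}{174066}$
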